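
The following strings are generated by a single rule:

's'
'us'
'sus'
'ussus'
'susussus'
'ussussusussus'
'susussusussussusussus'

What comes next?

Each term (from the third on) is the two preceding terms concatenated in order: term 3 = s·us = sus.
Continuing: ussussusussus · susussusussussusussus gives term 8.

ussussusussussusussusussussusussus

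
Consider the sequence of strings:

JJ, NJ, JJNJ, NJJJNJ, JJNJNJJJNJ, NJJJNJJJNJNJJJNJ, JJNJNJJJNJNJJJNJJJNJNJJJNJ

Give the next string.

NJJJNJJJNJNJJJNJJJNJNJJJNJNJJJNJJJNJNJJJNJ

This is a Fibonacci-style word recurrence s(k) = s(k−2)·s(k−1): e.g. JJ·NJ = JJNJ.
Continuing: NJJJNJJJNJNJJJNJ · JJNJNJJJNJNJJJNJJJNJNJJJNJ gives term 8.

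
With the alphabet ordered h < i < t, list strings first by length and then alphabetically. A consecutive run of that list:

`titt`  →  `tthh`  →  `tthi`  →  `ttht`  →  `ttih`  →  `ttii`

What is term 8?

Stepping forward 2 times from ttii: ttii → ttit, then the target.

ttth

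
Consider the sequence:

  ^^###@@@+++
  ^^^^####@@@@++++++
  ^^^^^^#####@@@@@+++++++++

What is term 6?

^^^^^^^^^^^^########@@@@@@@@++++++++++++++++++

Reading off run lengths: ^ runs 2, 4, 6; # runs 3, 4, 5; @ runs 3, 4, 5; + runs 3, 6, 9 — each is linear in n (n = 1, 2, …).
At n = 6 the blocks have lengths 12, 8, 8, 18.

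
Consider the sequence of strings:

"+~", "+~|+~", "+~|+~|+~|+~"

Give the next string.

+~|+~|+~|+~|+~|+~|+~|+~

s(k+1) = s(k)·|·s(k) — each term doubles the last with '|' between the halves.
One more doubling of +~|+~|+~|+~ gives the answer.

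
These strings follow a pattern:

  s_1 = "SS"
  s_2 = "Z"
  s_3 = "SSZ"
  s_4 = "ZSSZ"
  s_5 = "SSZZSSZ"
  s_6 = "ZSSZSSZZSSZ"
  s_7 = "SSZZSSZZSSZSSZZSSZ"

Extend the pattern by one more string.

ZSSZSSZZSSZSSZZSSZZSSZSSZZSSZ

Each term (from the third on) is the two preceding terms concatenated in order: term 3 = SS·Z = SSZ.
So term 8 is ZSSZSSZZSSZ·SSZZSSZZSSZSSZZSSZ.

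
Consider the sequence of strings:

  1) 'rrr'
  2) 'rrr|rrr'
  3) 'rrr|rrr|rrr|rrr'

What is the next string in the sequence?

Each string is two copies of the previous one joined by '|'.
Doubling rrr|rrr|rrr|rrr with '|' between the halves:

rrr|rrr|rrr|rrr|rrr|rrr|rrr|rrr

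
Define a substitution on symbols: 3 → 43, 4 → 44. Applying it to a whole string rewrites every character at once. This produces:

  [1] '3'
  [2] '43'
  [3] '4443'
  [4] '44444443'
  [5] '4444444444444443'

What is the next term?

Replace each of the 16 characters of 4444444444444443 in place — 44 44 44 44 44 44 44 44 44 44 44 44 44 44 44 43 — and concatenate.

44444444444444444444444444444443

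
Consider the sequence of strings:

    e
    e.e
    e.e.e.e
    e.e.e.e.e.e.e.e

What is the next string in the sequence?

Every step duplicates the string with '.' between the halves.
Doubling e.e.e.e.e.e.e.e with '.' between the halves:

e.e.e.e.e.e.e.e.e.e.e.e.e.e.e.e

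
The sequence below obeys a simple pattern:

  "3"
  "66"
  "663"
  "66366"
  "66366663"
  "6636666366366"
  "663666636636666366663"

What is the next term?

Each term (from the third on) is the previous term followed by the one before it: term 3 = 66·3 = 663.
So term 8 is 663666636636666366663·6636666366366.

6636666366366663666636636666366366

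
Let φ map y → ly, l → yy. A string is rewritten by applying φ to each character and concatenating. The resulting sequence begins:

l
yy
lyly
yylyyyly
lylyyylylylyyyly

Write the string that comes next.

Applying the rule to each of the 16 symbols of lylyyylylylyyyly gives the pieces yy ly yy ly ly ly yy ly yy ly yy ly ly ly yy ly, which concatenate to the answer.

yylyyylylylyyylyyylyyylylylyyyly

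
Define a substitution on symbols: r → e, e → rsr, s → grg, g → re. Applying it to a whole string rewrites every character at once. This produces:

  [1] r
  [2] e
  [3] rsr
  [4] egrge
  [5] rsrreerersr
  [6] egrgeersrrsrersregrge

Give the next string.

Applying the rule to each of the 21 symbols of egrgeersrrsrersregrge gives the pieces rsr re e re rsr rsr e grg e e grg e rsr e grg e rsr re e re rsr, which concatenate to the answer.

rsrreerersrrsregrgeegrgersregrgersrreerersr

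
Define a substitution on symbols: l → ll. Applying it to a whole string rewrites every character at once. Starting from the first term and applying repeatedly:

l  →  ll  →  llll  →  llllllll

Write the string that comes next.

Rewriting each symbol of llllllll: l→ll, l→ll, l→ll, l→ll, l→ll, l→ll, l→ll, l→ll, which concatenates to ll ll ll ll ll ll ll ll.

llllllllllllllll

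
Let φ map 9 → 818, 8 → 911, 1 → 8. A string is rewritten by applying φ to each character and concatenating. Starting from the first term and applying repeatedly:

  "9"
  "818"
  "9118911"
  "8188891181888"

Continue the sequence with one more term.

9118911911911818889118911911911

Replace each of the 13 characters of 8188891181888 in place — 911 8 911 911 911 818 8 8 911 8 911 911 911 — and concatenate.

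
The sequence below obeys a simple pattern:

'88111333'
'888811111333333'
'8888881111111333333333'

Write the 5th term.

888888888811111111111333333333333333

Reading off run lengths: 8 runs 2, 4, 6; 1 runs 3, 5, 7; 3 runs 3, 6, 9 — each is linear in n (n = 1, 2, …).
At n = 5 the blocks have lengths 10, 11, 15.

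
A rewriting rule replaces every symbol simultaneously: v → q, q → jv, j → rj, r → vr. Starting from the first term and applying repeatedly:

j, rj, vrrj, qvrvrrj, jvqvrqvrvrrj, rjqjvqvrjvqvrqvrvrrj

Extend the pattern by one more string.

φ(rjqjvqvrjvqvrqvrvrrj) expands symbol-by-symbol to vr rj jv rj q jv q vr rj q jv q vr jv q vr q vr vr rj; joining the 20 pieces gives the next term.

vrrjjvrjqjvqvrrjqjvqvrjvqvrqvrvrrj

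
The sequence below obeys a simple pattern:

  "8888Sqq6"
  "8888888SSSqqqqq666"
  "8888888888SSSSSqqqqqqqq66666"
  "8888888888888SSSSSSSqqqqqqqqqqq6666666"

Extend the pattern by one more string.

8888888888888888SSSSSSSSSqqqqqqqqqqqqqq666666666

The n-th term is 3n+1 8's then 2n-1 S's then 3n-1 q's then 2n-1 6's (n = 1, 2, …).
At n = 5 the blocks have lengths 16, 9, 14, 9.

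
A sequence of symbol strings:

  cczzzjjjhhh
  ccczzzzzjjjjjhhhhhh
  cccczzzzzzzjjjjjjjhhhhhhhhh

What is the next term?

ccccczzzzzzzzzjjjjjjjjjhhhhhhhhhhhh

Each string has the form c^{n+1} z^{2n+1} j^{2n+1} h^{3n} (n = 1, 2, …).
At n = 4 the blocks have lengths 5, 9, 9, 12.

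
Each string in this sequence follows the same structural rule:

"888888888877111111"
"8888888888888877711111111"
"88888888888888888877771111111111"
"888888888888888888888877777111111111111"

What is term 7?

Reading off run lengths: 8 runs 10, 14, 18, 22; 7 runs 2, 3, 4, 5; 1 runs 6, 8, 10, 12 — each is linear in n, where the shown terms are n = 2, 3, 4, 5.
For term 7, n = 8, so the run lengths are 34, 8, 18.

888888888888888888888888888888888877777777111111111111111111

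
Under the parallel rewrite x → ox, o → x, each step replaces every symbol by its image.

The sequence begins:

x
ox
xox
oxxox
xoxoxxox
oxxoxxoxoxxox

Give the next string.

φ(oxxoxxoxoxxox) expands symbol-by-symbol to x ox ox x ox ox x ox x ox ox x ox; joining the 13 pieces gives the next term.

xoxoxxoxoxxoxxoxoxxox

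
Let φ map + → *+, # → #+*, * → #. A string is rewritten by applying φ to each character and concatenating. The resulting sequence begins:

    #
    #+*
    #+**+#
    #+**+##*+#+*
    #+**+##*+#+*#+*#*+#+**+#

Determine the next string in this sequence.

φ(#+**+##*+#+*#+*#*+#+**+#) expands symbol-by-symbol to #+* *+ # # *+ #+* #+* # *+ #+* *+ # #+* *+ # #+* # *+ #+* *+ # # *+ #+*; joining the 24 pieces gives the next term.

#+**+##*+#+*#+*#*+#+**+##+**+##+*#*+#+**+##*+#+*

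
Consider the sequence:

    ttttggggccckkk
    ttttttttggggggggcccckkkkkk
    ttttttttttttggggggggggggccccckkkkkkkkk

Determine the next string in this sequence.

ttttttttttttttttggggggggggggggggcccccckkkkkkkkkkkk

Each string has the form t^{4n} g^{4n} c^{n+2} k^{3n} (n = 1, 2, …).
For the next term, n = 4, so the run lengths are 16, 16, 6, 12.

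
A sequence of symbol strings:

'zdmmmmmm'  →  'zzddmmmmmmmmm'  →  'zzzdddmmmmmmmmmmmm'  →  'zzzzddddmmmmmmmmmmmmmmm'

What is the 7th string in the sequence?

zzzzzzzdddddddmmmmmmmmmmmmmmmmmmmmmmmm

Term n consists of n z's, followed by n d's, followed by 3n+3 m's (n = 1, 2, …).
At n = 7 the blocks have lengths 7, 7, 24.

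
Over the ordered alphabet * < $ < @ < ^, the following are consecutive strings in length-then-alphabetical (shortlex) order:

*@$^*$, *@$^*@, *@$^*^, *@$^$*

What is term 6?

Continuing the enumeration 2 steps past *@$^$*: *@$^$* → *@$^$$ → (answer).

*@$^$@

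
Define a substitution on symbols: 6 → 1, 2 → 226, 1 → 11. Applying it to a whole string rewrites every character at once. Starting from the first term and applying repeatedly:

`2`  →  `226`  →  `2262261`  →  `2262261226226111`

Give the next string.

Rewriting the 16 symbols of 2262261226226111 one by one yields 226 226 1 226 226 1 11 226 226 1 226 226 1 11 11 11; concatenated:

226226122622611122622612262261111111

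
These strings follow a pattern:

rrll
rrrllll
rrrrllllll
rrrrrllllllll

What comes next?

Term n consists of n+1 r's, followed by 2n l's (n = 1, 2, …).
At n = 5 the blocks have lengths 6, 10.

rrrrrrllllllllll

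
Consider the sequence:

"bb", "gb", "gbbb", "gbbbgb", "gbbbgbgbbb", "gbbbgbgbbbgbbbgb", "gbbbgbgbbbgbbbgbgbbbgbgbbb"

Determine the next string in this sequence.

gbbbgbgbbbgbbbgbgbbbgbgbbbgbbbgbgbbbgbbbgb

From term 3 onward, concatenate the last term with the second-to-last: gb·bb = gbbb, gbbb·gb = gbbbgb, …
The next term joins gbbbgbgbbbgbbbgbgbbbgbgbbb and gbbbgbgbbbgbbbgb.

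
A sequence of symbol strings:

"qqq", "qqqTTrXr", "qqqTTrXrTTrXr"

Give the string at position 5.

qqqTTrXrTTrXrTTrXrTTrXr

The strings grow by a fixed suffix TTrXr each time.
From qqqTTrXrTTrXr, 2 further steps: qqqTTrXrTTrXr → qqqTTrXrTTrXrTTrXr → (answer).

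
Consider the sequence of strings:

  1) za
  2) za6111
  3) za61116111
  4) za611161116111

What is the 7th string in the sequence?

za611161116111611161116111

The strings grow by a fixed suffix 6111 each time.
From za611161116111, 3 further steps: za611161116111 → za6111611161116111 → za61116111611161116111 → (answer).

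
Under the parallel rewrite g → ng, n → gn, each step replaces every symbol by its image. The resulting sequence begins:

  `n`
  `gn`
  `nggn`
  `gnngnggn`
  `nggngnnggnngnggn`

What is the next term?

Replace each of the 16 characters of nggngnnggnngnggn in place — gn ng ng gn ng gn gn ng ng gn gn ng gn ng ng gn — and concatenate.

gnngnggnnggngnngnggngnnggnngnggn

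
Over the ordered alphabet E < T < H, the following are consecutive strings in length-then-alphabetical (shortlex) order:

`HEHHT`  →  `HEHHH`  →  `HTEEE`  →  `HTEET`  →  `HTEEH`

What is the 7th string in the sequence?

Stepping forward 2 times from HTEEH: HTEEH → HTETE, then the target.

HTETT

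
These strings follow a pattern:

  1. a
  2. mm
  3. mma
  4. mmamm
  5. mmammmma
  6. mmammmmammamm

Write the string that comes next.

mmammmmammammmmammmma

From term 3 onward, concatenate the last term with the second-to-last: mm·a = mma, mma·mm = mmamm, …
So term 7 is mmammmmammamm·mmammmma.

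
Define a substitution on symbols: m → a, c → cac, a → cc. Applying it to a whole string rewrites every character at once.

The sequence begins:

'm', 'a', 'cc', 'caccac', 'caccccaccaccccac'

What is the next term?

caccccaccaccaccaccccaccaccccaccaccaccaccccac

Replace each of the 16 characters of caccccaccaccccac in place — cac cc cac cac cac cac cc cac cac cc cac cac cac cac cc cac — and concatenate.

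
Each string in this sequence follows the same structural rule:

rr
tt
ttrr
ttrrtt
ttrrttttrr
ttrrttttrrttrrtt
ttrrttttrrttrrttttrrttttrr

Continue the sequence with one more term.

ttrrttttrrttrrttttrrttttrrttrrttttrrttrrtt

From term 3 onward, concatenate the last term with the second-to-last: tt·rr = ttrr, ttrr·tt = ttrrtt, …
The next term joins ttrrttttrrttrrttttrrttttrr and ttrrttttrrttrrtt.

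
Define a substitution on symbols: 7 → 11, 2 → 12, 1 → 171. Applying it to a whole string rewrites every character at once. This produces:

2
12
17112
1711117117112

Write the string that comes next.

Rewriting the 13 symbols of 1711117117112 one by one yields 171 11 171 171 171 171 11 171 171 11 171 171 12; concatenated:

17111171171171171111711711117117112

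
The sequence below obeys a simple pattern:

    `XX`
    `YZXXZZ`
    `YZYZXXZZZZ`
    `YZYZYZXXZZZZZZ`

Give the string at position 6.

YZYZYZYZYZXXZZZZZZZZZZ

Each term wraps the previous one in YZ on the left and ZZ on the right.
From YZYZYZXXZZZZZZ, 2 further steps: YZYZYZXXZZZZZZ → YZYZYZYZXXZZZZZZZZ → (answer).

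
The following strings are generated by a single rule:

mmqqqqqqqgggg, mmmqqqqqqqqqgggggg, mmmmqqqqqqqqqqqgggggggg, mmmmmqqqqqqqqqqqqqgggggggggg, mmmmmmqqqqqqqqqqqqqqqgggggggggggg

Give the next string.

mmmmmmmqqqqqqqqqqqqqqqqqgggggggggggggg

Reading off run lengths: m runs 2, 3, 4, 5, 6; q runs 7, 9, 11, 13, 15; g runs 4, 6, 8, 10, 12 — each is linear in n, where the shown terms are n = 2, 3, 4, 5, 6.
For the next term, n = 7, so the run lengths are 7, 17, 14.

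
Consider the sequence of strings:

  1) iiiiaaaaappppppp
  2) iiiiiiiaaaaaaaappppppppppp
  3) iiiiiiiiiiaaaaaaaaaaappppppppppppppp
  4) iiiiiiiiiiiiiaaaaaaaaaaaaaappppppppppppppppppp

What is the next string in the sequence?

Term n consists of 3n-2 i's, followed by 3n-1 a's, followed by 4n-1 p's, where the shown terms are n = 2, 3, 4, 5.
Setting n = 6 gives 16, 17, 23 characters in each block.

iiiiiiiiiiiiiiiiaaaaaaaaaaaaaaaaappppppppppppppppppppppp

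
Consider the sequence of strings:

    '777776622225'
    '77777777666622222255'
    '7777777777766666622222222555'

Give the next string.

777777777777776666666622222222225555

The n-th term is 3n+2 7's then 2n 6's then 2n+2 2's then n 5's (n = 1, 2, …).
At n = 4 the blocks have lengths 14, 8, 10, 4.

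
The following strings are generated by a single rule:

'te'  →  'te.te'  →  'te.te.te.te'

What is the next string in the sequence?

Each string is two copies of the previous one joined by '.'.
One more doubling of te.te.te.te gives the answer.

te.te.te.te.te.te.te.te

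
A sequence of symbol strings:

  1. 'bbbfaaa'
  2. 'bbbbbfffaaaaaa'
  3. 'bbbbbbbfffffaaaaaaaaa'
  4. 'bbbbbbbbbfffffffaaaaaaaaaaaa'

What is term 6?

The n-th term is 2n+1 b's then 2n-1 f's then 3n a's (n = 1, 2, …).
For term 6, n = 6, so the run lengths are 13, 11, 18.

bbbbbbbbbbbbbfffffffffffaaaaaaaaaaaaaaaaaa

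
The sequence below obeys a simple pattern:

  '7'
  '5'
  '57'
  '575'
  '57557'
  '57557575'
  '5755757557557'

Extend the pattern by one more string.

575575755755757557575

This is a Fibonacci-style word recurrence s(k) = s(k−1)·s(k−2): e.g. 5·7 = 57.
Continuing: 5755757557557 · 57557575 gives term 8.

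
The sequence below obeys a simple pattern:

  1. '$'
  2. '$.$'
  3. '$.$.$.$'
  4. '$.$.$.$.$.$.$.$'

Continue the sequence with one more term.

$.$.$.$.$.$.$.$.$.$.$.$.$.$.$.$

Every step duplicates the string with '.' between the halves.
One more doubling of $.$.$.$.$.$.$.$ gives the answer.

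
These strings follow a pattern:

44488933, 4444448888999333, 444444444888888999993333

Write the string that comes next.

Reading off run lengths: 4 runs 3, 6, 9; 8 runs 2, 4, 6; 9 runs 1, 3, 5; 3 runs 2, 3, 4 — each is linear in n (n = 1, 2, …).
Setting n = 4 gives 12, 8, 7, 5 characters in each block.

44444444444488888888999999933333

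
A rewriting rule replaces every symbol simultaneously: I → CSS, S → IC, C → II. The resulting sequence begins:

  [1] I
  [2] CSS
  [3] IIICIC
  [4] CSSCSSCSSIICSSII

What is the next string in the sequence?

φ(CSSCSSCSSIICSSII) expands symbol-by-symbol to II IC IC II IC IC II IC IC CSS CSS II IC IC CSS CSS; joining the 16 pieces gives the next term.

IIICICIIICICIIICICCSSCSSIIICICCSSCSS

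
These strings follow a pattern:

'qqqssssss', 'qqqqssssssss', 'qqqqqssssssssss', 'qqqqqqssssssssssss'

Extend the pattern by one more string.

qqqqqqqssssssssssssss

The n-th term is n q's then 2n s's, where the shown terms are n = 3, 4, 5, 6.
Setting n = 7 gives 7, 14 characters in each block.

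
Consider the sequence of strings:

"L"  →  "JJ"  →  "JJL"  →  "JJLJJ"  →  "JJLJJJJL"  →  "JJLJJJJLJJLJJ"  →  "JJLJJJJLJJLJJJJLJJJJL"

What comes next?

JJLJJJJLJJLJJJJLJJJJLJJLJJJJLJJLJJ

From term 3 onward, concatenate the last term with the second-to-last: JJ·L = JJL, JJL·JJ = JJLJJ, …
Continuing: JJLJJJJLJJLJJJJLJJJJL · JJLJJJJLJJLJJ gives term 8.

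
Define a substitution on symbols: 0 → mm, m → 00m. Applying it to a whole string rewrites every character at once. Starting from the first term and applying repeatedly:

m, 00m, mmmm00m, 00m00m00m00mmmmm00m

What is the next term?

φ(00m00m00m00mmmmm00m) expands symbol-by-symbol to mm mm 00m mm mm 00m mm mm 00m mm mm 00m 00m 00m 00m 00m mm mm 00m; joining the 19 pieces gives the next term.

mmmm00mmmmm00mmmmm00mmmmm00m00m00m00m00mmmmm00m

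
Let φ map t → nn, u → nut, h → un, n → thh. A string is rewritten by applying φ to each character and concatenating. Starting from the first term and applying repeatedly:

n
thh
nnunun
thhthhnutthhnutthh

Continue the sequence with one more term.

φ(thhthhnutthhnutthh) expands symbol-by-symbol to nn un un nn un un thh nut nn nn un un thh nut nn nn un un; joining the 18 pieces gives the next term.

nnununnnununthhnutnnnnununthhnutnnnnunun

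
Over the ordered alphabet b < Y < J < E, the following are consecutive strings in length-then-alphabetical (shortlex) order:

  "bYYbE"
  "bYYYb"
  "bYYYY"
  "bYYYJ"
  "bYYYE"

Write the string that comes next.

The successor of bYYYE increments the rightmost position that isn't already E and resets every position after it to b.

bYYJb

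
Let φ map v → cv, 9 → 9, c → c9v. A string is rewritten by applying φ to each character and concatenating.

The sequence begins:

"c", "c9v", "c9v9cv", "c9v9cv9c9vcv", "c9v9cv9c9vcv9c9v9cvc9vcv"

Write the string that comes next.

Rewriting the 24 symbols of c9v9cv9c9vcv9c9v9cvc9vcv one by one yields c9v 9 cv 9 c9v cv 9 c9v 9 cv c9v cv 9 c9v 9 cv 9 c9v cv c9v 9 cv c9v cv; concatenated:

c9v9cv9c9vcv9c9v9cvc9vcv9c9v9cv9c9vcvc9v9cvc9vcv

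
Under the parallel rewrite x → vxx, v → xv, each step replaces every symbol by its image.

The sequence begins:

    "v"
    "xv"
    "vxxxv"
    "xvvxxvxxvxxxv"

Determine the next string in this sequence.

vxxxvxvvxxvxxxvvxxvxxxvvxxvxxvxxxv

φ(xvvxxvxxvxxxv) expands symbol-by-symbol to vxx xv xv vxx vxx xv vxx vxx xv vxx vxx vxx xv; joining the 13 pieces gives the next term.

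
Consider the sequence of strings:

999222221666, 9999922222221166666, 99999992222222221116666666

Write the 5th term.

Reading off run lengths: 9 runs 3, 5, 7; 2 runs 5, 7, 9; 1 runs 1, 2, 3; 6 runs 3, 5, 7 — each is linear in n, where the shown terms are n = 2, 3, 4.
Setting n = 6 gives 11, 13, 5, 11 characters in each block.

9999999999922222222222221111166666666666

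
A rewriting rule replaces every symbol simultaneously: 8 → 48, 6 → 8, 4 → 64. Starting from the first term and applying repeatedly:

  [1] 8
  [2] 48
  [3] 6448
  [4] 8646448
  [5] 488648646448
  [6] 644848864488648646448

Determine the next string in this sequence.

Rewriting the 21 symbols of 644848864488648646448 one by one yields 8 64 64 48 64 48 48 8 64 64 48 48 8 64 48 8 64 8 64 64 48; concatenated:

8646448644848864644848864488648646448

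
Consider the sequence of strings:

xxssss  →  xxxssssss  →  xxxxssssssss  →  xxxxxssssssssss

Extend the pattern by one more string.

xxxxxxssssssssssss

Reading off run lengths: x runs 2, 3, 4, 5; s runs 4, 6, 8, 10 — each is linear in n, where the shown terms are n = 2, 3, 4, 5.
At n = 6 the blocks have lengths 6, 12.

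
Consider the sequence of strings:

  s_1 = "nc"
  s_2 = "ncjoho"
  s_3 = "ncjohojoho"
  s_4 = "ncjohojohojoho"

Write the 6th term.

The strings grow by a fixed suffix joho each time.
From ncjohojohojoho, 2 further steps: ncjohojohojoho → ncjohojohojohojoho → (answer).

ncjohojohojohojohojoho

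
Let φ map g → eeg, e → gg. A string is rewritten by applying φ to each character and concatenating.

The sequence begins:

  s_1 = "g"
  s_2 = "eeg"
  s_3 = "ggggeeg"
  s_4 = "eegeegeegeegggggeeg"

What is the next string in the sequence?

φ(eegeegeegeegggggeeg) expands symbol-by-symbol to gg gg eeg gg gg eeg gg gg eeg gg gg eeg eeg eeg eeg eeg gg gg eeg; joining the 19 pieces gives the next term.

ggggeegggggeegggggeegggggeegeegeegeegeegggggeeg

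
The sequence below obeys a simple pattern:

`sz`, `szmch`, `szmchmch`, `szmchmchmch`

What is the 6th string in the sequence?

The strings grow by a fixed suffix mch each time.
From szmchmchmch, 2 further steps: szmchmchmch → szmchmchmchmch → (answer).

szmchmchmchmchmch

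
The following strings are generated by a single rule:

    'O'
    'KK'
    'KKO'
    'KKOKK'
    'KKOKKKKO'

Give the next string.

KKOKKKKOKKOKK

This is a Fibonacci-style word recurrence s(k) = s(k−1)·s(k−2): e.g. KK·O = KKO.
Continuing: KKOKKKKO · KKOKK gives term 6.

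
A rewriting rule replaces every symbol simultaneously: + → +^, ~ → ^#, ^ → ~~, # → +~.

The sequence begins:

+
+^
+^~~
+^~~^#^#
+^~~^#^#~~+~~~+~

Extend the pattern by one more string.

Applying the rule to each of the 16 symbols of +^~~^#^#~~+~~~+~ gives the pieces +^ ~~ ^# ^# ~~ +~ ~~ +~ ^# ^# +^ ^# ^# ^# +^ ^#, which concatenate to the answer.

+^~~^#^#~~+~~~+~^#^#+^^#^#^#+^^#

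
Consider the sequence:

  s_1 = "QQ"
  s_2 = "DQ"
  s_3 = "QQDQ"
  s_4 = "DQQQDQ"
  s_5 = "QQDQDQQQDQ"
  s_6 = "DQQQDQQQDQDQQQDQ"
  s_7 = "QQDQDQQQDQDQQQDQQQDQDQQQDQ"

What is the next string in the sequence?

Each term (from the third on) is the two preceding terms concatenated in order: term 3 = QQ·DQ = QQDQ.
Continuing: DQQQDQQQDQDQQQDQ · QQDQDQQQDQDQQQDQQQDQDQQQDQ gives term 8.

DQQQDQQQDQDQQQDQQQDQDQQQDQDQQQDQQQDQDQQQDQ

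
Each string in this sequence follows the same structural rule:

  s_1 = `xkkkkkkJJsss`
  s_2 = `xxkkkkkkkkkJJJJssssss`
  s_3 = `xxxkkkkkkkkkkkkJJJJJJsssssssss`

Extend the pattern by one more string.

xxxxkkkkkkkkkkkkkkkJJJJJJJJssssssssssss

The n-th term is n x's then 3n+3 k's then 2n J's then 3n s's (n = 1, 2, …).
At n = 4 the blocks have lengths 4, 15, 8, 12.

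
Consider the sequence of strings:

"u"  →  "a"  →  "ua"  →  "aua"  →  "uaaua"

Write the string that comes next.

auauaaua

From term 3 onward, concatenate the second-to-last term with the last: u·a = ua, a·ua = aua, …
Continuing: aua · uaaua gives term 6.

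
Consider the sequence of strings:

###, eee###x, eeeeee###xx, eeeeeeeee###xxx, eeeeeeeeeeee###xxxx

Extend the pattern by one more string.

Every step adds eee to the front and x to the end of the previous string.
One more step from eeeeeeeeeeee###xxxx gives the answer.

eeeeeeeeeeeeeee###xxxxx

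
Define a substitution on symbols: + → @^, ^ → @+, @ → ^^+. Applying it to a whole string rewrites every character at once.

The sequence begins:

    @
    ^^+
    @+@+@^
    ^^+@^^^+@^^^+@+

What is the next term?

Applying the rule to each of the 15 symbols of ^^+@^^^+@^^^+@+ gives the pieces @+ @+ @^ ^^+ @+ @+ @+ @^ ^^+ @+ @+ @+ @^ ^^+ @^, which concatenate to the answer.

@+@+@^^^+@+@+@+@^^^+@+@+@+@^^^+@^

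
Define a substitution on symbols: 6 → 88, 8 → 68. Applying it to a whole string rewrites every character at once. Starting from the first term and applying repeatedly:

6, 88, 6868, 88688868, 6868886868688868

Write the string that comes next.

Applying the rule to each of the 16 symbols of 6868886868688868 gives the pieces 88 68 88 68 68 68 88 68 88 68 88 68 68 68 88 68, which concatenate to the answer.

88688868686888688868886868688868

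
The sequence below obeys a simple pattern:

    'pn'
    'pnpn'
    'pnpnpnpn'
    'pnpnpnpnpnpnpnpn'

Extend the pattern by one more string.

Each string is two copies of the previous one concatenated.
So the next term is two copies of pnpnpnpnpnpnpnpn.

pnpnpnpnpnpnpnpnpnpnpnpnpnpnpnpn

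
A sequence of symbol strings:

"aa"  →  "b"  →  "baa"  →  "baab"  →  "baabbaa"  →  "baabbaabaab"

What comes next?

baabbaabaabbaabbaa

Each term (from the third on) is the previous term followed by the one before it: term 3 = b·aa = baa.
The next term joins baabbaabaab and baabbaa.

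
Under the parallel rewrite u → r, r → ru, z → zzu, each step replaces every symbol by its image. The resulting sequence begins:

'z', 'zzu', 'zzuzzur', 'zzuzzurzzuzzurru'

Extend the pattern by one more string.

zzuzzurzzuzzurruzzuzzurzzuzzurrurur

Replace each of the 16 characters of zzuzzurzzuzzurru in place — zzu zzu r zzu zzu r ru zzu zzu r zzu zzu r ru ru r — and concatenate.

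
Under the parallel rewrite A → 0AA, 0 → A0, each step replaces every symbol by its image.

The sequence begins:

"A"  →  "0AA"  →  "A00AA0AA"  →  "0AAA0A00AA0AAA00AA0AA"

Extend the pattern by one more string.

A00AA0AA0AAA00AAA0A00AA0AAA00AA0AA0AAA0A00AA0AAA00AA0AA

Applying the rule to each of the 21 symbols of 0AAA0A00AA0AAA00AA0AA gives the pieces A0 0AA 0AA 0AA A0 0AA A0 A0 0AA 0AA A0 0AA 0AA 0AA A0 A0 0AA 0AA A0 0AA 0AA, which concatenate to the answer.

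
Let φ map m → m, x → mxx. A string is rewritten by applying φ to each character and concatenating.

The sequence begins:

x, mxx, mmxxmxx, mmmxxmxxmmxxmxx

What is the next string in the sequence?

Rewriting the 15 symbols of mmmxxmxxmmxxmxx one by one yields m m m mxx mxx m mxx mxx m m mxx mxx m mxx mxx; concatenated:

mmmmxxmxxmmxxmxxmmmxxmxxmmxxmxx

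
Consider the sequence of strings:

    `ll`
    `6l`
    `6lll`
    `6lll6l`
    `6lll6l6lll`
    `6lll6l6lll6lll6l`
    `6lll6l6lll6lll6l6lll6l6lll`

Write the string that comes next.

6lll6l6lll6lll6l6lll6l6lll6lll6l6lll6lll6l

From term 3 onward, concatenate the last term with the second-to-last: 6l·ll = 6lll, 6lll·6l = 6lll6l, …
Continuing: 6lll6l6lll6lll6l6lll6l6lll · 6lll6l6lll6lll6l gives term 8.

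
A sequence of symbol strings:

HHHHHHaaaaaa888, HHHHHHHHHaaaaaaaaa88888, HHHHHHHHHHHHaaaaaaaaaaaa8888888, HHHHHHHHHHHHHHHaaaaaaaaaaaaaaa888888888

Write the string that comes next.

HHHHHHHHHHHHHHHHHHaaaaaaaaaaaaaaaaaa88888888888

Term n consists of 3n H's, followed by 3n a's, followed by 2n-1 8's, where the shown terms are n = 2, 3, 4, 5.
Setting n = 6 gives 18, 18, 11 characters in each block.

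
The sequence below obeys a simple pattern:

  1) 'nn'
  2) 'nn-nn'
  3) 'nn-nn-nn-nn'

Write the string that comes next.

Each string is two copies of the previous one joined by '-'.
So the next term is two copies of nn-nn-nn-nn with '-' between the halves.

nn-nn-nn-nn-nn-nn-nn-nn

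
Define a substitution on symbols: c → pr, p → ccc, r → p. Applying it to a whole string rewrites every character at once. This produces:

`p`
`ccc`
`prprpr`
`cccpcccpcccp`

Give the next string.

Rewriting each symbol of cccpcccpcccp: c→pr, c→pr, c→pr, p→ccc, c→pr, c→pr, c→pr, p→ccc, c→pr, c→pr, c→pr, p→ccc, which concatenates to pr pr pr ccc pr pr pr ccc pr pr pr ccc.

prprprcccprprprcccprprprccc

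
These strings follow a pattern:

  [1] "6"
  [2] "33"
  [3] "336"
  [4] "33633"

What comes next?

This is a Fibonacci-style word recurrence s(k) = s(k−1)·s(k−2): e.g. 33·6 = 336.
The next term joins 33633 and 336.

33633336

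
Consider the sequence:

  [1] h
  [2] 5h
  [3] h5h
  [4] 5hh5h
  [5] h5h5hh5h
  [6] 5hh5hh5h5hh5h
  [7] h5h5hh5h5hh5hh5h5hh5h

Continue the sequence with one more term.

From term 3 onward, concatenate the second-to-last term with the last: h·5h = h5h, 5h·h5h = 5hh5h, …
The next term joins 5hh5hh5h5hh5h and h5h5hh5h5hh5hh5h5hh5h.

5hh5hh5h5hh5hh5h5hh5h5hh5hh5h5hh5h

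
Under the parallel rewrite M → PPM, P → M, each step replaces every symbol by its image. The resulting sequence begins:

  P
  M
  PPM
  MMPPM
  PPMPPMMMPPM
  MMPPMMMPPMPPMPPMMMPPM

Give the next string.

Rewriting the 21 symbols of MMPPMMMPPMPPMPPMMMPPM one by one yields PPM PPM M M PPM PPM PPM M M PPM M M PPM M M PPM PPM PPM M M PPM; concatenated:

PPMPPMMMPPMPPMPPMMMPPMMMPPMMMPPMPPMPPMMMPPM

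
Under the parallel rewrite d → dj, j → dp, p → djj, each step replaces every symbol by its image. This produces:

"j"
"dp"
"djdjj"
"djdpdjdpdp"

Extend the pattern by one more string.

Expanding djdpdjdpdp: d→dj, j→dp, d→dj, p→djj, d→dj, j→dp, d→dj, p→djj, d→dj, p→djj. Concatenated: dj dp dj djj dj dp dj djj dj djj.

djdpdjdjjdjdpdjdjjdjdjj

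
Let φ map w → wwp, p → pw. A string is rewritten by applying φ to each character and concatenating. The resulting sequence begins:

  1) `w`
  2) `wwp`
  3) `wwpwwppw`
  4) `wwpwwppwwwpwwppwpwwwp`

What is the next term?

φ(wwpwwppwwwpwwppwpwwwp) expands symbol-by-symbol to wwp wwp pw wwp wwp pw pw wwp wwp wwp pw wwp wwp pw pw wwp pw wwp wwp wwp pw; joining the 21 pieces gives the next term.

wwpwwppwwwpwwppwpwwwpwwpwwppwwwpwwppwpwwwppwwwpwwpwwppw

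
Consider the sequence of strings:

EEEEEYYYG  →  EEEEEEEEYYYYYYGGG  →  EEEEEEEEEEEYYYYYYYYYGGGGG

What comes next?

EEEEEEEEEEEEEEYYYYYYYYYYYYGGGGGGG

Each string has the form E^{3n+2} Y^{3n} G^{2n-1} (n = 1, 2, …).
At n = 4 the blocks have lengths 14, 12, 7.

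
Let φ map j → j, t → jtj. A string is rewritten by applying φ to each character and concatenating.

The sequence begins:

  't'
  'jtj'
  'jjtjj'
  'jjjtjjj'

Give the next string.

jjjjtjjjj

Apply φ to jjjtjjj symbol by symbol: j→j, j→j, j→j, t→jtj, j→j, j→j, j→j; joined: j j j jtj j j j.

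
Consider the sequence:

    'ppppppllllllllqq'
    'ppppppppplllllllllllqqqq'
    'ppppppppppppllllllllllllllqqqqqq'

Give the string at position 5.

Each string has the form p^{3n} l^{3n+2} q^{2n-2}, where the shown terms are n = 2, 3, 4.
At n = 6 the blocks have lengths 18, 20, 10.

ppppppppppppppppppllllllllllllllllllllqqqqqqqqqq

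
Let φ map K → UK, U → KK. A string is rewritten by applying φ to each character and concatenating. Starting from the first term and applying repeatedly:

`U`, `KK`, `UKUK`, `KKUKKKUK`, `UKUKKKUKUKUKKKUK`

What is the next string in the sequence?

Rewriting the 16 symbols of UKUKKKUKUKUKKKUK one by one yields KK UK KK UK UK UK KK UK KK UK KK UK UK UK KK UK; concatenated:

KKUKKKUKUKUKKKUKKKUKKKUKUKUKKKUK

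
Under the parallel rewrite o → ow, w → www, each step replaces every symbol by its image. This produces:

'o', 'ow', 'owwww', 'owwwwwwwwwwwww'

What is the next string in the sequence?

owwwwwwwwwwwwwwwwwwwwwwwwwwwwwwwwwwwwwwww

Replace each of the 14 characters of owwwwwwwwwwwww in place — ow www www www www www www www www www www www www www — and concatenate.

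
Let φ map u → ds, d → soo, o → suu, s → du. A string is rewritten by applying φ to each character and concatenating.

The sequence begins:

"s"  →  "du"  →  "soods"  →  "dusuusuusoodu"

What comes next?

soodsdudsdsdudsdsdusuusuusoods

Applying the rule to each of the 13 symbols of dusuusuusoodu gives the pieces soo ds du ds ds du ds ds du suu suu soo ds, which concatenate to the answer.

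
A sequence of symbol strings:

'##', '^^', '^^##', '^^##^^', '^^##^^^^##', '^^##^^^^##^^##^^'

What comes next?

^^##^^^^##^^##^^^^##^^^^##

Each term (from the third on) is the previous term followed by the one before it: term 3 = ^^·## = ^^##.
The next term joins ^^##^^^^##^^##^^ and ^^##^^^^##.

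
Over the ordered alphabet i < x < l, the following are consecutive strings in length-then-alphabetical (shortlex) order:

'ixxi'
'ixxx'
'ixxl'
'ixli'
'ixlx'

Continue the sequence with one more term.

ixll

The successor of ixlx increments the rightmost position that isn't already l and resets every position after it to i.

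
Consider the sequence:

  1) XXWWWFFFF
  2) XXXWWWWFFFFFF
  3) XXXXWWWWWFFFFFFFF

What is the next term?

XXXXXWWWWWWFFFFFFFFFF

The n-th term is n X's then n+1 W's then 2n F's, where the shown terms are n = 2, 3, 4.
For the next term, n = 5, so the run lengths are 5, 6, 10.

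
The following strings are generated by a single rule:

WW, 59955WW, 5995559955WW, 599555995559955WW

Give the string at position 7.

599555995559955599555995559955WW

The strings grow by a fixed prefix 59955 each time.
From 599555995559955WW, 3 further steps: 599555995559955WW → 59955599555995559955WW → 5995559955599555995559955WW → (answer).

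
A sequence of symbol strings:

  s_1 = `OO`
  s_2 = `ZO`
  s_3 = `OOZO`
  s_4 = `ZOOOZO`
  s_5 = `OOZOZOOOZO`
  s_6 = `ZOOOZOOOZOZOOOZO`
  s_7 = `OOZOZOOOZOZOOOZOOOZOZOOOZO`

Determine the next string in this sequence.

ZOOOZOOOZOZOOOZOOOZOZOOOZOZOOOZOOOZOZOOOZO

This is a Fibonacci-style word recurrence s(k) = s(k−2)·s(k−1): e.g. OO·ZO = OOZO.
Continuing: ZOOOZOOOZOZOOOZO · OOZOZOOOZOZOOOZOOOZOZOOOZO gives term 8.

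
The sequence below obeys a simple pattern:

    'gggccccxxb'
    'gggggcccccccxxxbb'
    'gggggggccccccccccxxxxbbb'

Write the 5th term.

gggggggggggccccccccccccccccxxxxxxbbbbb

Each string has the form g^{2n+1} c^{3n+1} x^{n+1} b^{n} (n = 1, 2, …).
Setting n = 5 gives 11, 16, 6, 5 characters in each block.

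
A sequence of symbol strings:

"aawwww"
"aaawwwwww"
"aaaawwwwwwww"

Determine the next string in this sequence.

aaaaawwwwwwwwww

The n-th term is n a's then 2n w's, where the shown terms are n = 2, 3, 4.
At n = 5 the blocks have lengths 5, 10.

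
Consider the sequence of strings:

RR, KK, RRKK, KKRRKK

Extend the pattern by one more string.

RRKKKKRRKK

From term 3 onward, concatenate the second-to-last term with the last: RR·KK = RRKK, KK·RRKK = KKRRKK, …
So term 5 is RRKK·KKRRKK.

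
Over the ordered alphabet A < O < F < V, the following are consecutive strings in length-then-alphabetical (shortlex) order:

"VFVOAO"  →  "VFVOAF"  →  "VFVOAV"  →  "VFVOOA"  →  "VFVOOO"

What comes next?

The successor of VFVOOO increments the rightmost position that isn't already V and resets every position after it to A.

VFVOOF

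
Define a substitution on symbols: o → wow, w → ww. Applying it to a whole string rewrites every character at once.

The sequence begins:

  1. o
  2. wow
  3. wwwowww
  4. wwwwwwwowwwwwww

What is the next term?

Applying the rule to each of the 15 symbols of wwwwwwwowwwwwww gives the pieces ww ww ww ww ww ww ww wow ww ww ww ww ww ww ww, which concatenate to the answer.

wwwwwwwwwwwwwwwowwwwwwwwwwwwwww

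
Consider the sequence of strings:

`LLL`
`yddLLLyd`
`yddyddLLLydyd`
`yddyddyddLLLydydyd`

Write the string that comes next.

yddyddyddyddLLLydydydyd

s(k+1) = ydd·s(k)·yd, so each term gains ydd as a prefix and yd as a suffix.
So the next term is ydd·yddyddyddLLLydydyd·yd.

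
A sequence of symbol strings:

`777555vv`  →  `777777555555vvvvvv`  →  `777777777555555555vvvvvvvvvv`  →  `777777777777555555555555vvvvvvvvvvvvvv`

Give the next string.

Term n consists of 3n 7's, followed by 3n 5's, followed by 4n-2 v's (n = 1, 2, …).
Setting n = 5 gives 15, 15, 18 characters in each block.

777777777777777555555555555555vvvvvvvvvvvvvvvvvv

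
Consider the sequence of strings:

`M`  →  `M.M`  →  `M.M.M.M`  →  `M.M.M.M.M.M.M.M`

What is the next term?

Every step duplicates the string with '.' between the halves.
One more doubling of M.M.M.M.M.M.M.M gives the answer.

M.M.M.M.M.M.M.M.M.M.M.M.M.M.M.M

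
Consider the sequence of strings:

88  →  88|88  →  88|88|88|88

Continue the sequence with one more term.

Every step duplicates the string with '|' between the halves.
Doubling 88|88|88|88 with '|' between the halves:

88|88|88|88|88|88|88|88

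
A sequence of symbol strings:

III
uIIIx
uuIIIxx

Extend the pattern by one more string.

Each term wraps the previous one in u on the left and x on the right.
One more step from uuIIIxx gives the answer.

uuuIIIxxx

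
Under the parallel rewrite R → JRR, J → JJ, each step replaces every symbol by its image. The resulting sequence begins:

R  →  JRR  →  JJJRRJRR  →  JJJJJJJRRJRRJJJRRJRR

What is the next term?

Applying the rule to each of the 20 symbols of JJJJJJJRRJRRJJJRRJRR gives the pieces JJ JJ JJ JJ JJ JJ JJ JRR JRR JJ JRR JRR JJ JJ JJ JRR JRR JJ JRR JRR, which concatenate to the answer.

JJJJJJJJJJJJJJJRRJRRJJJRRJRRJJJJJJJRRJRRJJJRRJRR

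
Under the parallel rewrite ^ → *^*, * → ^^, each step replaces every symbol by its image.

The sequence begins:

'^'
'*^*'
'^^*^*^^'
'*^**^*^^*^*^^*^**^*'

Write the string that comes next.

Replace each of the 19 characters of *^**^*^^*^*^^*^**^* in place — ^^ *^* ^^ ^^ *^* ^^ *^* *^* ^^ *^* ^^ *^* *^* ^^ *^* ^^ ^^ *^* ^^ — and concatenate.

^^*^*^^^^*^*^^*^**^*^^*^*^^*^**^*^^*^*^^^^*^*^^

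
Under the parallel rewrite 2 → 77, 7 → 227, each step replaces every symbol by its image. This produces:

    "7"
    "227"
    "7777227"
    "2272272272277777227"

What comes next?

φ(2272272272277777227) expands symbol-by-symbol to 77 77 227 77 77 227 77 77 227 77 77 227 227 227 227 227 77 77 227; joining the 19 pieces gives the next term.

77772277777227777722777772272272272272277777227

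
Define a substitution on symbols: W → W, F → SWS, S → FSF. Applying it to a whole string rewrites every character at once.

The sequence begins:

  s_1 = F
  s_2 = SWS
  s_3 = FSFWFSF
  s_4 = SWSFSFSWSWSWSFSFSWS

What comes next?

FSFWFSFSWSFSFSWSFSFWFSFWFSFWFSFSWSFSFSWSFSFWFSF

Applying the rule to each of the 19 symbols of SWSFSFSWSWSWSFSFSWS gives the pieces FSF W FSF SWS FSF SWS FSF W FSF W FSF W FSF SWS FSF SWS FSF W FSF, which concatenate to the answer.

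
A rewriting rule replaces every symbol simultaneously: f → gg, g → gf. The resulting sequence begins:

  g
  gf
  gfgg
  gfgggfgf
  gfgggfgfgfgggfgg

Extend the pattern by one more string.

Replace each of the 16 characters of gfgggfgfgfgggfgg in place — gf gg gf gf gf gg gf gg gf gg gf gf gf gg gf gf — and concatenate.

gfgggfgfgfgggfgggfgggfgfgfgggfgf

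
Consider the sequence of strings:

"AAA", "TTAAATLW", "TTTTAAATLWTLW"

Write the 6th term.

TTTTTTTTTTAAATLWTLWTLWTLWTLW

s(k+1) = TT·s(k)·TLW, so each term gains TT as a prefix and TLW as a suffix.
From TTTTAAATLWTLW, 3 further steps: TTTTAAATLWTLW → TTTTTTAAATLWTLWTLW → TTTTTTTTAAATLWTLWTLWTLW → (answer).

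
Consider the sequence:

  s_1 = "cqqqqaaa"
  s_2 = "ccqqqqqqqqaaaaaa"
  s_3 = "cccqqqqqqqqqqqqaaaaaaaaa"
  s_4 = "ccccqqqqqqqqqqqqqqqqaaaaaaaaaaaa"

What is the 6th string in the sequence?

ccccccqqqqqqqqqqqqqqqqqqqqqqqqaaaaaaaaaaaaaaaaaa

Reading off run lengths: c runs 1, 2, 3, 4; q runs 4, 8, 12, 16; a runs 3, 6, 9, 12 — each is linear in n (n = 1, 2, …).
For term 6, n = 6, so the run lengths are 6, 24, 18.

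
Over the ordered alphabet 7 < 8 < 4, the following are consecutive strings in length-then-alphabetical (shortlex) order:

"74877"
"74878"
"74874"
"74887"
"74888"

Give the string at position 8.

74848

Advancing 3 positions from 74888 through 74888 → 74884 → 74847 reaches term 8.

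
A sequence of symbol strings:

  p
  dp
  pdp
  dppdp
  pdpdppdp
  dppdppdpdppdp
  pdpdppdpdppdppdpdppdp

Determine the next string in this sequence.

Each term (from the third on) is the two preceding terms concatenated in order: term 3 = p·dp = pdp.
So term 8 is dppdppdpdppdp·pdpdppdpdppdppdpdppdp.

dppdppdpdppdppdpdppdpdppdppdpdppdp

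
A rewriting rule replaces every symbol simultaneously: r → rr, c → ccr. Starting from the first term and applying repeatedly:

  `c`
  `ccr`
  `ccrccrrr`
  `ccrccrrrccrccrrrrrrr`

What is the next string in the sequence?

Rewriting the 20 symbols of ccrccrrrccrccrrrrrrr one by one yields ccr ccr rr ccr ccr rr rr rr ccr ccr rr ccr ccr rr rr rr rr rr rr rr; concatenated:

ccrccrrrccrccrrrrrrrccrccrrrccrccrrrrrrrrrrrrrrr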